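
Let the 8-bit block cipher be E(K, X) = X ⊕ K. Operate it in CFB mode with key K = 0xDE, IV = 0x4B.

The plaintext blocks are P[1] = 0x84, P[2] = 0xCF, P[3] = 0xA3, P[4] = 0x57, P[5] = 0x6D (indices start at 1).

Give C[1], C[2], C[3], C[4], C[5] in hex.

CFB encryption: C_i = P_i ⊕ E(K, C_{i−1}), with C_{0} = IV.
C[1]: E(K, 0x4B) = 0x95; 0x84 ⊕ 0x95 = 0x11.
C[2]: E(K, 0x11) = 0xCF; 0xCF ⊕ 0xCF = 0x00.
C[3]: E(K, 0x00) = 0xDE; 0xA3 ⊕ 0xDE = 0x7D.
C[4]: E(K, 0x7D) = 0xA3; 0x57 ⊕ 0xA3 = 0xF4.
C[5]: E(K, 0xF4) = 0x2A; 0x6D ⊕ 0x2A = 0x47.

C[1] = 0x11, C[2] = 0x00, C[3] = 0x7D, C[4] = 0xF4, C[5] = 0x47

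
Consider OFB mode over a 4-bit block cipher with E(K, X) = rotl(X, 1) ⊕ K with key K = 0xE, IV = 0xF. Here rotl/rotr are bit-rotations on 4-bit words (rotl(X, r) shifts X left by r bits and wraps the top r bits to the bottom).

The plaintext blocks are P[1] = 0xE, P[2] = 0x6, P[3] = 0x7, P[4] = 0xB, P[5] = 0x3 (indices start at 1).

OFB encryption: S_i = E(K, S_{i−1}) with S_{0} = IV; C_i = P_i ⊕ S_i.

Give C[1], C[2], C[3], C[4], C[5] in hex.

C[1] = 0xF, C[2] = 0xA, C[3] = 0x0, C[4] = 0xB, C[5] = 0xD

C[1]: S = E(K, 0xF) = 0x1; 0xE ⊕ 0x1 = 0xF.
C[2]: S = E(K, 0x1) = 0xC; 0x6 ⊕ 0xC = 0xA.
C[3]: S = E(K, 0xC) = 0x7; 0x7 ⊕ 0x7 = 0x0.
C[4]: S = E(K, 0x7) = 0x0; 0xB ⊕ 0x0 = 0xB.
C[5]: S = E(K, 0x0) = 0xE; 0x3 ⊕ 0xE = 0xD.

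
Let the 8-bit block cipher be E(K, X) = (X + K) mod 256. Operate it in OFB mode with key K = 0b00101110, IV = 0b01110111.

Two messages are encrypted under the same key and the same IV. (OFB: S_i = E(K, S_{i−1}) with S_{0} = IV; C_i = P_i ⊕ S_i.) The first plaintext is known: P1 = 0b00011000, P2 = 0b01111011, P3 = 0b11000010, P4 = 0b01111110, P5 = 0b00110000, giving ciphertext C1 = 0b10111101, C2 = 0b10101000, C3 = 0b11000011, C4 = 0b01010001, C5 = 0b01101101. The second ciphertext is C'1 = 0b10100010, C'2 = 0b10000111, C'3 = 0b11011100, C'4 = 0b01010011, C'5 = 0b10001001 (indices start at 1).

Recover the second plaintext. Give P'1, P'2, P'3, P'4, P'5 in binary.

P'1 = 0b00000111, P'2 = 0b01010100, P'3 = 0b11011101, P'4 = 0b01111100, P'5 = 0b11010100

In OFB with a reused IV, both messages share the same keystream S_i, so C_i ⊕ C'_i = P_i ⊕ P'_i and thus P'_i = P_i ⊕ C_i ⊕ C'_i.
P'1: 0b00011000 ⊕ 0b10111101 ⊕ 0b10100010 = 0b00000111.
P'2: 0b01111011 ⊕ 0b10101000 ⊕ 0b10000111 = 0b01010100.
P'3: 0b11000010 ⊕ 0b11000011 ⊕ 0b11011100 = 0b11011101.
P'4: 0b01111110 ⊕ 0b01010001 ⊕ 0b01010011 = 0b01111100.
P'5: 0b00110000 ⊕ 0b01101101 ⊕ 0b10001001 = 0b11010100.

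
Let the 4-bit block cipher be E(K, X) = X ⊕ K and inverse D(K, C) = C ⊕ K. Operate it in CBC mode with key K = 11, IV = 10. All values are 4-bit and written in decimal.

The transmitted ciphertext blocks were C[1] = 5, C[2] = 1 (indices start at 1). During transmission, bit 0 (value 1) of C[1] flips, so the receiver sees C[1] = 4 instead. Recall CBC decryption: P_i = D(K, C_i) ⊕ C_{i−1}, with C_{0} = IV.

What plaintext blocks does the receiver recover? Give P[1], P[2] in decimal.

P[1] = 5, P[2] = 14

Only C[1] changed, to 4. In CBC, a change in C_i garbles P_i and flips the same bit in P_{i+1}. Decrypting the received ciphertext:
P[1]: D(K, 4) = 15; 15 ⊕ 10 = 5.
P[2]: D(K, 1) = 10; 10 ⊕ 4 = 14.
Blocks that differ from the original plaintext: P[1], P[2].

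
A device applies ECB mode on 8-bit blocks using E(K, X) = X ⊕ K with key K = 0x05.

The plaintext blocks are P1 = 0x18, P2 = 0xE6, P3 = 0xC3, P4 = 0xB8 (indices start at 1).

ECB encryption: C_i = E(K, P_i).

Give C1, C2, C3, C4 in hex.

C1 = 0x1D, C2 = 0xE3, C3 = 0xC6, C4 = 0xBD

C1: E(K, 0x18) = 0x1D.
C2: E(K, 0xE6) = 0xE3.
C3: E(K, 0xC3) = 0xC6.
C4: E(K, 0xB8) = 0xBD.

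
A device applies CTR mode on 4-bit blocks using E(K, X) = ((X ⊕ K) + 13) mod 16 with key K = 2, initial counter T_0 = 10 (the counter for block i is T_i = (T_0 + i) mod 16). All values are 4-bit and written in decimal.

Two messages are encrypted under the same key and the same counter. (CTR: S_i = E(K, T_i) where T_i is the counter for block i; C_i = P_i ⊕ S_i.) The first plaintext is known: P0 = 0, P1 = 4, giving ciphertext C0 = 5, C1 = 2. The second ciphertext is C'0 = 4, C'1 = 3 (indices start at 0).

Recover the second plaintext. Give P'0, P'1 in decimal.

In CTR with a reused counter, both messages share the same keystream S_i, so C_i ⊕ C'_i = P_i ⊕ P'_i and thus P'_i = P_i ⊕ C_i ⊕ C'_i.
P'0: 0 ⊕ 5 ⊕ 4 = 1.
P'1: 4 ⊕ 2 ⊕ 3 = 5.

P'0 = 1, P'1 = 5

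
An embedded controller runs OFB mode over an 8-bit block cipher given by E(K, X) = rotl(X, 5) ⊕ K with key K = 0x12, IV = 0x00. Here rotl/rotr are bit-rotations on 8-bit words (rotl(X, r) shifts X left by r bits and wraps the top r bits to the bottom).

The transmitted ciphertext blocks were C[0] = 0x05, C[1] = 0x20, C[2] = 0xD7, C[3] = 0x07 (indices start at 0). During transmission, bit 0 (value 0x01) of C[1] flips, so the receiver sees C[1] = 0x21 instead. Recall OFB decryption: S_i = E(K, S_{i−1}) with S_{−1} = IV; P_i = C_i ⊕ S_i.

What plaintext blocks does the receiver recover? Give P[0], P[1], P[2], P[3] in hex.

P[0] = 0x17, P[1] = 0x71, P[2] = 0xCF, P[3] = 0x16

Only C[1] changed, to 0x21. In OFB, a change in C_i flips the same bit in P_i only; the keystream is unaffected. Decrypting the received ciphertext:
P[0]: S = E(K, 0x00) = 0x12; 0x05 ⊕ 0x12 = 0x17.
P[1]: S = E(K, 0x12) = 0x50; 0x21 ⊕ 0x50 = 0x71.
P[2]: S = E(K, 0x50) = 0x18; 0xD7 ⊕ 0x18 = 0xCF.
P[3]: S = E(K, 0x18) = 0x11; 0x07 ⊕ 0x11 = 0x16.
Blocks that differ from the original plaintext: P[1].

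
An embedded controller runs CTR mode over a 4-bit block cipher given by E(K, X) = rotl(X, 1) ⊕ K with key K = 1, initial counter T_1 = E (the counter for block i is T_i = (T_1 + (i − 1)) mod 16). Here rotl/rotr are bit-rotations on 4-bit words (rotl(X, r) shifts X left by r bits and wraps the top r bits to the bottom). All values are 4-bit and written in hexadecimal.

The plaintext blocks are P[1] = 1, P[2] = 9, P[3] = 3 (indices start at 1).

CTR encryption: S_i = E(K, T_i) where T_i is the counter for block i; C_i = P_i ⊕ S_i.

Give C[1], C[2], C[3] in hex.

C[1]: T = E, S = E(K, T) = C; 1 ⊕ C = D.
C[2]: T = F, S = E(K, T) = E; 9 ⊕ E = 7.
C[3]: T = 0, S = E(K, T) = 1; 3 ⊕ 1 = 2.

C[1] = D, C[2] = 7, C[3] = 2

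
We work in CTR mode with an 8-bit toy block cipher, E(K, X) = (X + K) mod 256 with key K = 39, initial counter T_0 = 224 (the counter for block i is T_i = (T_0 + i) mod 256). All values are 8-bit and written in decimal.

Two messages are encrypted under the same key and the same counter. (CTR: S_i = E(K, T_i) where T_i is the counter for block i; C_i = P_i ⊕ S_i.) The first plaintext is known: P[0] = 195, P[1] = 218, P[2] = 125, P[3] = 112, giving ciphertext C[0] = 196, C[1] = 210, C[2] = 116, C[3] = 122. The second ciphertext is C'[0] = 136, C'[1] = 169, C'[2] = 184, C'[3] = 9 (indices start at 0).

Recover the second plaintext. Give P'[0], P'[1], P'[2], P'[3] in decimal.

In CTR with a reused counter, both messages share the same keystream S_i, so C_i ⊕ C'_i = P_i ⊕ P'_i and thus P'_i = P_i ⊕ C_i ⊕ C'_i.
P'[0]: 195 ⊕ 196 ⊕ 136 = 143.
P'[1]: 218 ⊕ 210 ⊕ 169 = 161.
P'[2]: 125 ⊕ 116 ⊕ 184 = 177.
P'[3]: 112 ⊕ 122 ⊕ 9 = 3.

P'[0] = 143, P'[1] = 161, P'[2] = 177, P'[3] = 3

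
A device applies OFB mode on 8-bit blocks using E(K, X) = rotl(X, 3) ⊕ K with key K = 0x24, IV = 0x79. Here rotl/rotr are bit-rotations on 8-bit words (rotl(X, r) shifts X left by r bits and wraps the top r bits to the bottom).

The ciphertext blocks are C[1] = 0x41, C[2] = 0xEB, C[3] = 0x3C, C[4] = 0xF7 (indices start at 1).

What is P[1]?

OFB decryption: S_i = E(K, S_{i−1}) with S_{0} = IV; P_i = C_i ⊕ S_i.
P[1]: S = E(K, 0x79) = 0xEF; 0x41 ⊕ 0xEF = 0xAE.

P[1] = 0xAE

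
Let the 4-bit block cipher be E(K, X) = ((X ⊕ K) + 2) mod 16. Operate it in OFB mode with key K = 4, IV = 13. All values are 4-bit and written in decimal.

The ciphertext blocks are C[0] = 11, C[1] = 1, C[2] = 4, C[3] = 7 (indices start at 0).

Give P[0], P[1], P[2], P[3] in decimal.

OFB decryption: S_i = E(K, S_{i−1}) with S_{−1} = IV; P_i = C_i ⊕ S_i.
P[0]: S = E(K, 13) = 11; 11 ⊕ 11 = 0.
P[1]: S = E(K, 11) = 1; 1 ⊕ 1 = 0.
P[2]: S = E(K, 1) = 7; 4 ⊕ 7 = 3.
P[3]: S = E(K, 7) = 5; 7 ⊕ 5 = 2.

P[0] = 0, P[1] = 0, P[2] = 3, P[3] = 2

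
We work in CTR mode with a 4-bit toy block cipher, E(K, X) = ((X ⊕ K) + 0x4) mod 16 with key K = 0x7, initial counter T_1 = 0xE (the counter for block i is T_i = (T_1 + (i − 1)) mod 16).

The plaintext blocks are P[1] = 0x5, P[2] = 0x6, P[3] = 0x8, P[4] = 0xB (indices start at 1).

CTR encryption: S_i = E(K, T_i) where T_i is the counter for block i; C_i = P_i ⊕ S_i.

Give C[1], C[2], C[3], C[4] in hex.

C[1]: T = 0xE, S = E(K, T) = 0xD; 0x5 ⊕ 0xD = 0x8.
C[2]: T = 0xF, S = E(K, T) = 0xC; 0x6 ⊕ 0xC = 0xA.
C[3]: T = 0x0, S = E(K, T) = 0xB; 0x8 ⊕ 0xB = 0x3.
C[4]: T = 0x1, S = E(K, T) = 0xA; 0xB ⊕ 0xA = 0x1.

C[1] = 0x8, C[2] = 0xA, C[3] = 0x3, C[4] = 0x1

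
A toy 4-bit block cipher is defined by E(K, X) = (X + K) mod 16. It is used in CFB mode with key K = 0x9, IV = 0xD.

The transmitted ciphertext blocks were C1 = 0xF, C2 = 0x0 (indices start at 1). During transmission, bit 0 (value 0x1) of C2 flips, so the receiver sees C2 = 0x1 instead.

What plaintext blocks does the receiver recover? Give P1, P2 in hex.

P1 = 0x9, P2 = 0x9

CFB decryption: P_i = C_i ⊕ E(K, C_{i−1}), with C_{0} = IV.
Only C2 changed, to 0x1. In CFB, a change in C_i flips the same bit in P_i and garbles P_{i+1}. Decrypting the received ciphertext:
P1: E(K, 0xD) = 0x6; 0xF ⊕ 0x6 = 0x9.
P2: E(K, 0xF) = 0x8; 0x1 ⊕ 0x8 = 0x9.
Blocks that differ from the original plaintext: P2.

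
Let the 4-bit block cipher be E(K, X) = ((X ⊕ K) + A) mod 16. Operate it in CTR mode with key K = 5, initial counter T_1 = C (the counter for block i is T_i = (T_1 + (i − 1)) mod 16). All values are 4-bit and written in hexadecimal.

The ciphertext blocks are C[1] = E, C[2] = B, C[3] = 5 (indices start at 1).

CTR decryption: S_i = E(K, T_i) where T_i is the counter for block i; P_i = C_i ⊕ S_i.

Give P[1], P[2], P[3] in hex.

P[1] = D, P[2] = 9, P[3] = 0

P[1]: T = C, S = E(K, T) = 3; E ⊕ 3 = D.
P[2]: T = D, S = E(K, T) = 2; B ⊕ 2 = 9.
P[3]: T = E, S = E(K, T) = 5; 5 ⊕ 5 = 0.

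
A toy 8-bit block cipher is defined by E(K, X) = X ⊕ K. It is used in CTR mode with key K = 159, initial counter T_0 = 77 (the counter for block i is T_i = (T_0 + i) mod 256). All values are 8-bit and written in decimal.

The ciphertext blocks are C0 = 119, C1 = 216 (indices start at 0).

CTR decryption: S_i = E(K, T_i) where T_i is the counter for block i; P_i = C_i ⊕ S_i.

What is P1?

P1: T = 78, S = E(K, T) = 209; 216 ⊕ 209 = 9.

P1 = 9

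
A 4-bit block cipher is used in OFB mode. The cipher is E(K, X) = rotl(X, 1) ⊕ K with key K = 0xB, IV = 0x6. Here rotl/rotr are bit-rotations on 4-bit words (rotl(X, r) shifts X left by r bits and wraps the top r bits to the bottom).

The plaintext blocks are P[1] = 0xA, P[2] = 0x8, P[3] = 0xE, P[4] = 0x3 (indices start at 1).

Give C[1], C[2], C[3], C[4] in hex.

OFB encryption: S_i = E(K, S_{i−1}) with S_{0} = IV; C_i = P_i ⊕ S_i.
C[1]: S = E(K, 0x6) = 0x7; 0xA ⊕ 0x7 = 0xD.
C[2]: S = E(K, 0x7) = 0x5; 0x8 ⊕ 0x5 = 0xD.
C[3]: S = E(K, 0x5) = 0x1; 0xE ⊕ 0x1 = 0xF.
C[4]: S = E(K, 0x1) = 0x9; 0x3 ⊕ 0x9 = 0xA.

C[1] = 0xD, C[2] = 0xD, C[3] = 0xF, C[4] = 0xA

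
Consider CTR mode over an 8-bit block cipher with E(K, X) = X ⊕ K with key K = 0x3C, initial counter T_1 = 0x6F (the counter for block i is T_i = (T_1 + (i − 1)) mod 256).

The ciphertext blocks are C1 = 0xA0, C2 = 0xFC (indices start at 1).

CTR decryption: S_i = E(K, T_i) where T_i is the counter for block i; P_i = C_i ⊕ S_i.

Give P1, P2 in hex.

P1: T = 0x6F, S = E(K, T) = 0x53; 0xA0 ⊕ 0x53 = 0xF3.
P2: T = 0x70, S = E(K, T) = 0x4C; 0xFC ⊕ 0x4C = 0xB0.

P1 = 0xF3, P2 = 0xB0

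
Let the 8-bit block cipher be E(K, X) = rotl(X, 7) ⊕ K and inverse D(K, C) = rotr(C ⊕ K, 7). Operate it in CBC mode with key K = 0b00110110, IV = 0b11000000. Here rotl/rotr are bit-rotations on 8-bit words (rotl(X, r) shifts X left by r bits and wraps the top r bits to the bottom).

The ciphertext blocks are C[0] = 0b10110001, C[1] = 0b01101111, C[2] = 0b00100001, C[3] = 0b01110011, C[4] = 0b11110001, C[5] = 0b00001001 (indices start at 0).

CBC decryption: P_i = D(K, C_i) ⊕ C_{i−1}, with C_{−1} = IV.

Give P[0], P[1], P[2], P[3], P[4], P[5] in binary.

P[0] = 0b11001111, P[1] = 0b00000011, P[2] = 0b01000001, P[3] = 0b10101011, P[4] = 0b11111100, P[5] = 0b10001111

P[0]: D(K, 0b10110001) = 0b00001111; 0b00001111 ⊕ 0b11000000 = 0b11001111.
P[1]: D(K, 0b01101111) = 0b10110010; 0b10110010 ⊕ 0b10110001 = 0b00000011.
P[2]: D(K, 0b00100001) = 0b00101110; 0b00101110 ⊕ 0b01101111 = 0b01000001.
P[3]: D(K, 0b01110011) = 0b10001010; 0b10001010 ⊕ 0b00100001 = 0b10101011.
P[4]: D(K, 0b11110001) = 0b10001111; 0b10001111 ⊕ 0b01110011 = 0b11111100.
P[5]: D(K, 0b00001001) = 0b01111110; 0b01111110 ⊕ 0b11110001 = 0b10001111.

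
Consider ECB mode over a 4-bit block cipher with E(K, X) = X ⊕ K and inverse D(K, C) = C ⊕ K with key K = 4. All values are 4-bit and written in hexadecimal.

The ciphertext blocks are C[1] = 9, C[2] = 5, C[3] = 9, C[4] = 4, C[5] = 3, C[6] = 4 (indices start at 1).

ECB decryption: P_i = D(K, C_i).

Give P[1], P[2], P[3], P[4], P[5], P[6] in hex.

P[1] = D, P[2] = 1, P[3] = D, P[4] = 0, P[5] = 7, P[6] = 0

P[1]: D(K, 9) = D.
P[2]: D(K, 5) = 1.
P[3]: D(K, 9) = D.
P[4]: D(K, 4) = 0.
P[5]: D(K, 3) = 7.
P[6]: D(K, 4) = 0.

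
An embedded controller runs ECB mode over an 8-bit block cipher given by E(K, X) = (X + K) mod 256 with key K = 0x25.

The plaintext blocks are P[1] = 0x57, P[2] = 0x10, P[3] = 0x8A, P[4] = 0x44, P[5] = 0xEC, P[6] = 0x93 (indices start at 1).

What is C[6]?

C[6] = 0xB8

ECB encryption: C_i = E(K, P_i).
C[6]: E(K, 0x93) = 0xB8.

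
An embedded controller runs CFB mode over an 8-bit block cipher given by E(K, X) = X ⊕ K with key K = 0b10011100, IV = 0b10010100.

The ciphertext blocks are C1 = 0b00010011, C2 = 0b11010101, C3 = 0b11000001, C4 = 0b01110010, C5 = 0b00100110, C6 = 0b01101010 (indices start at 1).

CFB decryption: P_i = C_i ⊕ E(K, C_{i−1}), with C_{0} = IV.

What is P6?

P6: E(K, 0b00100110) = 0b10111010; 0b01101010 ⊕ 0b10111010 = 0b11010000.

P6 = 0b11010000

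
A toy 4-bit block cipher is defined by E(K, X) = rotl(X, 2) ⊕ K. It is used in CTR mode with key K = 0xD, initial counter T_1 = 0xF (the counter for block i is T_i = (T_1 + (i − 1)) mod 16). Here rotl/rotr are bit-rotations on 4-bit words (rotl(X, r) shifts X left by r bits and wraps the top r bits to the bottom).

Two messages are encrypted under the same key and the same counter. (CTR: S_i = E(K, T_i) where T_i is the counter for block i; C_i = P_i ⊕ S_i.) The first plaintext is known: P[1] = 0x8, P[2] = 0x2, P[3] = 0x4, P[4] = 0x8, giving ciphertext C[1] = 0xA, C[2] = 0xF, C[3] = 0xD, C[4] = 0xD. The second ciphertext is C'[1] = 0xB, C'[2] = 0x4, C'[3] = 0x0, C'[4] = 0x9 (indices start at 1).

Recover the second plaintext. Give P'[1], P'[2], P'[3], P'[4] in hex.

P'[1] = 0x9, P'[2] = 0x9, P'[3] = 0x9, P'[4] = 0xC

In CTR with a reused counter, both messages share the same keystream S_i, so C_i ⊕ C'_i = P_i ⊕ P'_i and thus P'_i = P_i ⊕ C_i ⊕ C'_i.
P'[1]: 0x8 ⊕ 0xA ⊕ 0xB = 0x9.
P'[2]: 0x2 ⊕ 0xF ⊕ 0x4 = 0x9.
P'[3]: 0x4 ⊕ 0xD ⊕ 0x0 = 0x9.
P'[4]: 0x8 ⊕ 0xD ⊕ 0x9 = 0xC.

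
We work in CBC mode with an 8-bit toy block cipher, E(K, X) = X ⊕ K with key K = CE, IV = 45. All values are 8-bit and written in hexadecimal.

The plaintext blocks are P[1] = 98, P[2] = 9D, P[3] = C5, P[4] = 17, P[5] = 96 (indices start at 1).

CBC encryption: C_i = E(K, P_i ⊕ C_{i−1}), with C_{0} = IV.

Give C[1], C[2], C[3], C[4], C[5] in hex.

C[1]: P[1] ⊕ 45 = DD; E(K, DD) = 13.
C[2]: P[2] ⊕ 13 = 8E; E(K, 8E) = 40.
C[3]: P[3] ⊕ 40 = 85; E(K, 85) = 4B.
C[4]: P[4] ⊕ 4B = 5C; E(K, 5C) = 92.
C[5]: P[5] ⊕ 92 = 04; E(K, 04) = CA.

C[1] = 13, C[2] = 40, C[3] = 4B, C[4] = 92, C[5] = CA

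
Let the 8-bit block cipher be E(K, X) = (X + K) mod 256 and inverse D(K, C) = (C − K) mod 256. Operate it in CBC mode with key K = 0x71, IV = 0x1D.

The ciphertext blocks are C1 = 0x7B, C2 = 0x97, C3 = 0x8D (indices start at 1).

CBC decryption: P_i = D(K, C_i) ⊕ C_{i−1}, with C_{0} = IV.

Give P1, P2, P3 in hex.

P1: D(K, 0x7B) = 0x0A; 0x0A ⊕ 0x1D = 0x17.
P2: D(K, 0x97) = 0x26; 0x26 ⊕ 0x7B = 0x5D.
P3: D(K, 0x8D) = 0x1C; 0x1C ⊕ 0x97 = 0x8B.

P1 = 0x17, P2 = 0x5D, P3 = 0x8B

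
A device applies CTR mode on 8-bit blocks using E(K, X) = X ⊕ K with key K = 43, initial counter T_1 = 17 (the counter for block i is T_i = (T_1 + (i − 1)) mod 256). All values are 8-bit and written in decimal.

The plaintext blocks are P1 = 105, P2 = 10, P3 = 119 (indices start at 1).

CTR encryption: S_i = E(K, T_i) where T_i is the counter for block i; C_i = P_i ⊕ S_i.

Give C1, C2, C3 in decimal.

C1: T = 17, S = E(K, T) = 58; 105 ⊕ 58 = 83.
C2: T = 18, S = E(K, T) = 57; 10 ⊕ 57 = 51.
C3: T = 19, S = E(K, T) = 56; 119 ⊕ 56 = 79.

C1 = 83, C2 = 51, C3 = 79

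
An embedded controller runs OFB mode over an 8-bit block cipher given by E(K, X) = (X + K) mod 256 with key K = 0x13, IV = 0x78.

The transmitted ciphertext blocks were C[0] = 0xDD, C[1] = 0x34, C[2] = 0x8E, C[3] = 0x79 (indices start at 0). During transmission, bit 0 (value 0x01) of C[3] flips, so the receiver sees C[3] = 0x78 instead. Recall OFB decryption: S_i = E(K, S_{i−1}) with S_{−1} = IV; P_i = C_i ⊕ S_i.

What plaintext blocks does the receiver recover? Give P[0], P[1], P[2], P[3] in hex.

P[0] = 0x56, P[1] = 0xAA, P[2] = 0x3F, P[3] = 0xBC

Only C[3] changed, to 0x78. In OFB, a change in C_i flips the same bit in P_i only; the keystream is unaffected. Decrypting the received ciphertext:
P[0]: S = E(K, 0x78) = 0x8B; 0xDD ⊕ 0x8B = 0x56.
P[1]: S = E(K, 0x8B) = 0x9E; 0x34 ⊕ 0x9E = 0xAA.
P[2]: S = E(K, 0x9E) = 0xB1; 0x8E ⊕ 0xB1 = 0x3F.
P[3]: S = E(K, 0xB1) = 0xC4; 0x78 ⊕ 0xC4 = 0xBC.
Blocks that differ from the original plaintext: P[3].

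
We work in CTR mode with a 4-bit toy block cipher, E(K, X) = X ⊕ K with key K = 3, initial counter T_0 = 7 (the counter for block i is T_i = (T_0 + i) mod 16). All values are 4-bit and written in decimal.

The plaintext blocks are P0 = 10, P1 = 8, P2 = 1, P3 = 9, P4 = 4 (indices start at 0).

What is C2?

C2 = 11

CTR encryption: S_i = E(K, T_i) where T_i is the counter for block i; C_i = P_i ⊕ S_i.
C0: T = 7, S = E(K, T) = 4; 10 ⊕ 4 = 14.
C1: T = 8, S = E(K, T) = 11; 8 ⊕ 11 = 3.
C2: T = 9, S = E(K, T) = 10; 1 ⊕ 10 = 11.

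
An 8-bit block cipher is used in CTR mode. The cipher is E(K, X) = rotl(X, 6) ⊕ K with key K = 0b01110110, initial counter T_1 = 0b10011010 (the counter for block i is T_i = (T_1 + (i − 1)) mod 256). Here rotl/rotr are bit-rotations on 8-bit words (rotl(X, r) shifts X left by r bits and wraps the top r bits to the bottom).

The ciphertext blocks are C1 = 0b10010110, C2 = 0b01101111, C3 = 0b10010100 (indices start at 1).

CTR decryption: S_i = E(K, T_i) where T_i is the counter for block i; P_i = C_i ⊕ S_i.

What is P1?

P1 = 0b01000110

P1: T = 0b10011010, S = E(K, T) = 0b11010000; 0b10010110 ⊕ 0b11010000 = 0b01000110.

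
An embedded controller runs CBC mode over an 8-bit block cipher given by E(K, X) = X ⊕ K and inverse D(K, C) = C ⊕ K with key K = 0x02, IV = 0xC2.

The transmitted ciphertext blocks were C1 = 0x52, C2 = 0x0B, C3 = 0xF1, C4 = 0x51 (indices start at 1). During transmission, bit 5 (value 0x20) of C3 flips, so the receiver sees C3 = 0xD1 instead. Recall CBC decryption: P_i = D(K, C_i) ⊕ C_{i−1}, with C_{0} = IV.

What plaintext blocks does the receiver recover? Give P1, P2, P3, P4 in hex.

Only C3 changed, to 0xD1. In CBC, a change in C_i garbles P_i and flips the same bit in P_{i+1}. Decrypting the received ciphertext:
P1: D(K, 0x52) = 0x50; 0x50 ⊕ 0xC2 = 0x92.
P2: D(K, 0x0B) = 0x09; 0x09 ⊕ 0x52 = 0x5B.
P3: D(K, 0xD1) = 0xD3; 0xD3 ⊕ 0x0B = 0xD8.
P4: D(K, 0x51) = 0x53; 0x53 ⊕ 0xD1 = 0x82.
Blocks that differ from the original plaintext: P3, P4.

P1 = 0x92, P2 = 0x5B, P3 = 0xD8, P4 = 0x82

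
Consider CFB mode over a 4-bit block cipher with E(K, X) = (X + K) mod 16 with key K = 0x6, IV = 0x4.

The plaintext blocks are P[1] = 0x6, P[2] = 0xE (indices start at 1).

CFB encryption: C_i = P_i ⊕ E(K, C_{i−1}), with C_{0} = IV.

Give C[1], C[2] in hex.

C[1]: E(K, 0x4) = 0xA; 0x6 ⊕ 0xA = 0xC.
C[2]: E(K, 0xC) = 0x2; 0xE ⊕ 0x2 = 0xC.

C[1] = 0xC, C[2] = 0xC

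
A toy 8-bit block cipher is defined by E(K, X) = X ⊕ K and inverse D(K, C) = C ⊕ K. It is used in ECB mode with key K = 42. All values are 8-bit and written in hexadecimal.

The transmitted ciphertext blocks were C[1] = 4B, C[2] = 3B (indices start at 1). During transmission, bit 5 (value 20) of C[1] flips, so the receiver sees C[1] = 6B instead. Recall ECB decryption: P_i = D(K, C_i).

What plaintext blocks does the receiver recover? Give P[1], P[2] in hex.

Only C[1] changed, to 6B. In ECB, a change in C_i affects only P_i. Decrypting the received ciphertext:
P[1]: D(K, 6B) = 29.
P[2]: D(K, 3B) = 79.
Blocks that differ from the original plaintext: P[1].

P[1] = 29, P[2] = 79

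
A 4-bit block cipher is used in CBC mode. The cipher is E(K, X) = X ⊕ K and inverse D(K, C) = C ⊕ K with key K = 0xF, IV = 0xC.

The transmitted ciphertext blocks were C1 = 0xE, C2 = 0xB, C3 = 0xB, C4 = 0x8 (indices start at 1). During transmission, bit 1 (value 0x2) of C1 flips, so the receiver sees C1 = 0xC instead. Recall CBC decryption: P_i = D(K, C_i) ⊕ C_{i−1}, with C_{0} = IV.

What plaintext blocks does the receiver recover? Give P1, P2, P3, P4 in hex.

P1 = 0xF, P2 = 0x8, P3 = 0xF, P4 = 0xC

Only C1 changed, to 0xC. In CBC, a change in C_i garbles P_i and flips the same bit in P_{i+1}. Decrypting the received ciphertext:
P1: D(K, 0xC) = 0x3; 0x3 ⊕ 0xC = 0xF.
P2: D(K, 0xB) = 0x4; 0x4 ⊕ 0xC = 0x8.
P3: D(K, 0xB) = 0x4; 0x4 ⊕ 0xB = 0xF.
P4: D(K, 0x8) = 0x7; 0x7 ⊕ 0xB = 0xC.
Blocks that differ from the original plaintext: P1, P2.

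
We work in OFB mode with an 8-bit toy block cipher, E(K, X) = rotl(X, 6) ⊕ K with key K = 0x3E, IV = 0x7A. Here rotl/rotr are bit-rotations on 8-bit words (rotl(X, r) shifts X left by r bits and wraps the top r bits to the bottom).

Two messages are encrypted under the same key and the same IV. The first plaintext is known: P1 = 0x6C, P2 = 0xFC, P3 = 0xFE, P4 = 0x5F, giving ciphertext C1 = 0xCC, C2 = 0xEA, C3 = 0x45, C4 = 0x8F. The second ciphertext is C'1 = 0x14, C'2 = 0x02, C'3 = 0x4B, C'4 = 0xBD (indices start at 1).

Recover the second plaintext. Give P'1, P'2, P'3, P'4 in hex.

P'1 = 0xB4, P'2 = 0x14, P'3 = 0xF0, P'4 = 0x6D

In OFB with a reused IV, both messages share the same keystream S_i, so C_i ⊕ C'_i = P_i ⊕ P'_i and thus P'_i = P_i ⊕ C_i ⊕ C'_i.
P'1: 0x6C ⊕ 0xCC ⊕ 0x14 = 0xB4.
P'2: 0xFC ⊕ 0xEA ⊕ 0x02 = 0x14.
P'3: 0xFE ⊕ 0x45 ⊕ 0x4B = 0xF0.
P'4: 0x5F ⊕ 0x8F ⊕ 0xBD = 0x6D.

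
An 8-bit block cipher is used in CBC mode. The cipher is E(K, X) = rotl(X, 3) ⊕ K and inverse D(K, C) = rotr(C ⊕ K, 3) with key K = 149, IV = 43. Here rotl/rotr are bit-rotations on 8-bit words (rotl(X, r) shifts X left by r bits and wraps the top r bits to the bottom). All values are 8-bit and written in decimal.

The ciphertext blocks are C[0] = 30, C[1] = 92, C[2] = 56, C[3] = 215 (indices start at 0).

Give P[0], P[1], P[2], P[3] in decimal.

P[0] = 90, P[1] = 39, P[2] = 233, P[3] = 112

CBC decryption: P_i = D(K, C_i) ⊕ C_{i−1}, with C_{−1} = IV.
P[0]: D(K, 30) = 113; 113 ⊕ 43 = 90.
P[1]: D(K, 92) = 57; 57 ⊕ 30 = 39.
P[2]: D(K, 56) = 181; 181 ⊕ 92 = 233.
P[3]: D(K, 215) = 72; 72 ⊕ 56 = 112.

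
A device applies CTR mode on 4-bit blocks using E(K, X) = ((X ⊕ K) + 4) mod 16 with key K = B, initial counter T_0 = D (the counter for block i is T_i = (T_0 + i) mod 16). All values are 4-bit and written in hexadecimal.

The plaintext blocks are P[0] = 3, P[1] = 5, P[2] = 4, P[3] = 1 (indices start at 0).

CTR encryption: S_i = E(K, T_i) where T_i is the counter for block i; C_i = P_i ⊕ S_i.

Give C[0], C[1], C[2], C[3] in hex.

C[0]: T = D, S = E(K, T) = A; 3 ⊕ A = 9.
C[1]: T = E, S = E(K, T) = 9; 5 ⊕ 9 = C.
C[2]: T = F, S = E(K, T) = 8; 4 ⊕ 8 = C.
C[3]: T = 0, S = E(K, T) = F; 1 ⊕ F = E.

C[0] = 9, C[1] = C, C[2] = C, C[3] = E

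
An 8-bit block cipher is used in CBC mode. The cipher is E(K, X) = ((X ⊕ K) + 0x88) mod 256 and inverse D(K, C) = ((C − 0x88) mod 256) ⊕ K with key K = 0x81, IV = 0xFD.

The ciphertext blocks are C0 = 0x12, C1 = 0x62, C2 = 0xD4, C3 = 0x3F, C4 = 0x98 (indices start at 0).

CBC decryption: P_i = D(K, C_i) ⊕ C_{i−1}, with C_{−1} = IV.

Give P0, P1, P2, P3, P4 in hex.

P0: D(K, 0x12) = 0x0B; 0x0B ⊕ 0xFD = 0xF6.
P1: D(K, 0x62) = 0x5B; 0x5B ⊕ 0x12 = 0x49.
P2: D(K, 0xD4) = 0xCD; 0xCD ⊕ 0x62 = 0xAF.
P3: D(K, 0x3F) = 0x36; 0x36 ⊕ 0xD4 = 0xE2.
P4: D(K, 0x98) = 0x91; 0x91 ⊕ 0x3F = 0xAE.

P0 = 0xF6, P1 = 0x49, P2 = 0xAF, P3 = 0xE2, P4 = 0xAE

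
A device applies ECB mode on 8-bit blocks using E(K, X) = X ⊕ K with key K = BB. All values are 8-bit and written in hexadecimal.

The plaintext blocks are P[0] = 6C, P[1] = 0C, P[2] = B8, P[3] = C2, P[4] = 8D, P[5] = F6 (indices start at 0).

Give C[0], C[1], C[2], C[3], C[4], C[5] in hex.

C[0] = D7, C[1] = B7, C[2] = 03, C[3] = 79, C[4] = 36, C[5] = 4D

ECB encryption: C_i = E(K, P_i).
C[0]: E(K, 6C) = D7.
C[1]: E(K, 0C) = B7.
C[2]: E(K, B8) = 03.
C[3]: E(K, C2) = 79.
C[4]: E(K, 8D) = 36.
C[5]: E(K, F6) = 4D.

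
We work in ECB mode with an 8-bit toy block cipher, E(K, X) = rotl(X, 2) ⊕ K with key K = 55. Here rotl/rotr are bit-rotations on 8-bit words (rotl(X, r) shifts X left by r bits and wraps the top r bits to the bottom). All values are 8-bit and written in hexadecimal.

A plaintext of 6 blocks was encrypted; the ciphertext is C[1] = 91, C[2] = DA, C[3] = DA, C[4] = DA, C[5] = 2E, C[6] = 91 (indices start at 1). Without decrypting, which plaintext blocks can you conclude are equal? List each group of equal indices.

ECB encrypts each block independently with the same key, so equal ciphertext blocks imply equal plaintext blocks.
C[1] = C[6] = 91, so P[1] = P[6].
C[2] = C[3] = C[4] = DA, so P[2] = P[3] = P[4].

P[1] = P[6]; P[2] = P[3] = P[4]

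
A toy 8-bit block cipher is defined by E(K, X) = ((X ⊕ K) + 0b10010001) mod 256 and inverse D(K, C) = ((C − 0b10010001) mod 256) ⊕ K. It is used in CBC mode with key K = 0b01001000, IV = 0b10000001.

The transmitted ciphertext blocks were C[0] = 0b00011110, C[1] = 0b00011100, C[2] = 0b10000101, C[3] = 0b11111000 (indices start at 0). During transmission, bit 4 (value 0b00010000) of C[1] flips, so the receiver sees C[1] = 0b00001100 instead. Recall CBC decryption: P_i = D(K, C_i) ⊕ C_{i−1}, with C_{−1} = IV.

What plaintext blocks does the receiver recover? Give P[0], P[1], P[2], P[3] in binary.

P[0] = 0b01000100, P[1] = 0b00101101, P[2] = 0b10110000, P[3] = 0b10101010

Only C[1] changed, to 0b00001100. In CBC, a change in C_i garbles P_i and flips the same bit in P_{i+1}. Decrypting the received ciphertext:
P[0]: D(K, 0b00011110) = 0b11000101; 0b11000101 ⊕ 0b10000001 = 0b01000100.
P[1]: D(K, 0b00001100) = 0b00110011; 0b00110011 ⊕ 0b00011110 = 0b00101101.
P[2]: D(K, 0b10000101) = 0b10111100; 0b10111100 ⊕ 0b00001100 = 0b10110000.
P[3]: D(K, 0b11111000) = 0b00101111; 0b00101111 ⊕ 0b10000101 = 0b10101010.
Blocks that differ from the original plaintext: P[1], P[2].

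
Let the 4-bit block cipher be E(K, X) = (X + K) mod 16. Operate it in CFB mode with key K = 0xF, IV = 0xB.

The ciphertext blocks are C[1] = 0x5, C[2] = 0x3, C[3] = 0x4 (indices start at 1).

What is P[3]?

CFB decryption: P_i = C_i ⊕ E(K, C_{i−1}), with C_{0} = IV.
P[3]: E(K, 0x3) = 0x2; 0x4 ⊕ 0x2 = 0x6.

P[3] = 0x6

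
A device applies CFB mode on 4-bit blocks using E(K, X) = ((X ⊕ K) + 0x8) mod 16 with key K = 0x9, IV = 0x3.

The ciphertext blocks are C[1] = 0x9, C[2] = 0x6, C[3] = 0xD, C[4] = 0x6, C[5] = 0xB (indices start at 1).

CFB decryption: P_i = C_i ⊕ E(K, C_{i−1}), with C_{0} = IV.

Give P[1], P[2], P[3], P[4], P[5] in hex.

P[1]: E(K, 0x3) = 0x2; 0x9 ⊕ 0x2 = 0xB.
P[2]: E(K, 0x9) = 0x8; 0x6 ⊕ 0x8 = 0xE.
P[3]: E(K, 0x6) = 0x7; 0xD ⊕ 0x7 = 0xA.
P[4]: E(K, 0xD) = 0xC; 0x6 ⊕ 0xC = 0xA.
P[5]: E(K, 0x6) = 0x7; 0xB ⊕ 0x7 = 0xC.

P[1] = 0xB, P[2] = 0xE, P[3] = 0xA, P[4] = 0xA, P[5] = 0xC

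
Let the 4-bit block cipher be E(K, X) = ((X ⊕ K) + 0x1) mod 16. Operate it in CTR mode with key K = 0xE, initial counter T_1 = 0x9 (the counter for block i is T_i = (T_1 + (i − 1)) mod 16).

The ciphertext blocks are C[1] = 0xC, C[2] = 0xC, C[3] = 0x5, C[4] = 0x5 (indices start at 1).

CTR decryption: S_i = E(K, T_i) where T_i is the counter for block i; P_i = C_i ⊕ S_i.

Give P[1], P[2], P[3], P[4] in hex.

P[1]: T = 0x9, S = E(K, T) = 0x8; 0xC ⊕ 0x8 = 0x4.
P[2]: T = 0xA, S = E(K, T) = 0x5; 0xC ⊕ 0x5 = 0x9.
P[3]: T = 0xB, S = E(K, T) = 0x6; 0x5 ⊕ 0x6 = 0x3.
P[4]: T = 0xC, S = E(K, T) = 0x3; 0x5 ⊕ 0x3 = 0x6.

P[1] = 0x4, P[2] = 0x9, P[3] = 0x3, P[4] = 0x6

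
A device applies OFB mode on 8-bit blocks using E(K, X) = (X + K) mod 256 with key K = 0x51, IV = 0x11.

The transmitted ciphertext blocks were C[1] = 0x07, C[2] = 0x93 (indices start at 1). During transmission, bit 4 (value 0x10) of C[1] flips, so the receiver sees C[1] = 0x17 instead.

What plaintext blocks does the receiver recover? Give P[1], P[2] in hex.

P[1] = 0x75, P[2] = 0x20

OFB decryption: S_i = E(K, S_{i−1}) with S_{0} = IV; P_i = C_i ⊕ S_i.
Only C[1] changed, to 0x17. In OFB, a change in C_i flips the same bit in P_i only; the keystream is unaffected. Decrypting the received ciphertext:
P[1]: S = E(K, 0x11) = 0x62; 0x17 ⊕ 0x62 = 0x75.
P[2]: S = E(K, 0x62) = 0xB3; 0x93 ⊕ 0xB3 = 0x20.
Blocks that differ from the original plaintext: P[1].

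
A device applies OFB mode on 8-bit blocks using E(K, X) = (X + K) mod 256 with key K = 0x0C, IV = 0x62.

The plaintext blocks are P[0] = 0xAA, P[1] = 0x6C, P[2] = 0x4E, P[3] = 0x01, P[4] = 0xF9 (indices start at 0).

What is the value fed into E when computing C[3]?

OFB encryption: S_i = E(K, S_{i−1}) with S_{−1} = IV; C_i = P_i ⊕ S_i.
C[0]: S = E(K, 0x62) = 0x6E; 0xAA ⊕ 0x6E = 0xC4.
C[1]: S = E(K, 0x6E) = 0x7A; 0x6C ⊕ 0x7A = 0x16.
C[2]: S = E(K, 0x7A) = 0x86; 0x4E ⊕ 0x86 = 0xC8.
C[3]: S = E(K, 0x86) = 0x92; 0x01 ⊕ 0x92 = 0x93.
So the input to E for block [3] is 0x86.

0x86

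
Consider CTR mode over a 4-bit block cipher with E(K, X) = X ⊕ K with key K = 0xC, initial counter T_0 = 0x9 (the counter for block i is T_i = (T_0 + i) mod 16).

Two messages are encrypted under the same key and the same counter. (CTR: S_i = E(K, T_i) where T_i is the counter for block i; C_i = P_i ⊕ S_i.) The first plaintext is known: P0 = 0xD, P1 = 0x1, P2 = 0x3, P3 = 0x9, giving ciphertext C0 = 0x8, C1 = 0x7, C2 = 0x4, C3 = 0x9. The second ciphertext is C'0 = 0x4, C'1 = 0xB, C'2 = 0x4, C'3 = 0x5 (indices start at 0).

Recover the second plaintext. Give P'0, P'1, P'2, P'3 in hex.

In CTR with a reused counter, both messages share the same keystream S_i, so C_i ⊕ C'_i = P_i ⊕ P'_i and thus P'_i = P_i ⊕ C_i ⊕ C'_i.
P'0: 0xD ⊕ 0x8 ⊕ 0x4 = 0x1.
P'1: 0x1 ⊕ 0x7 ⊕ 0xB = 0xD.
P'2: 0x3 ⊕ 0x4 ⊕ 0x4 = 0x3.
P'3: 0x9 ⊕ 0x9 ⊕ 0x5 = 0x5.

P'0 = 0x1, P'1 = 0xD, P'2 = 0x3, P'3 = 0x5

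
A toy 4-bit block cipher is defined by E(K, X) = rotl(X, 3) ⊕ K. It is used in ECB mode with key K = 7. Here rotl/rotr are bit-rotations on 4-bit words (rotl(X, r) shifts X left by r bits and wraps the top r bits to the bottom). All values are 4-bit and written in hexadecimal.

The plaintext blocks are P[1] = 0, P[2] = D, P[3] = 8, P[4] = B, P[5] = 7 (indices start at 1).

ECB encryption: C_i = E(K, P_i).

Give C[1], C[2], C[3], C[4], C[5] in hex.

C[1]: E(K, 0) = 7.
C[2]: E(K, D) = 9.
C[3]: E(K, 8) = 3.
C[4]: E(K, B) = A.
C[5]: E(K, 7) = C.

C[1] = 7, C[2] = 9, C[3] = 3, C[4] = A, C[5] = C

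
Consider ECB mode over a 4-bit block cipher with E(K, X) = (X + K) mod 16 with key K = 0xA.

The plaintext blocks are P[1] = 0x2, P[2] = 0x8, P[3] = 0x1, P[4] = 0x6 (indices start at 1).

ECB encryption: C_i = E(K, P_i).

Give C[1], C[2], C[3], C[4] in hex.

C[1]: E(K, 0x2) = 0xC.
C[2]: E(K, 0x8) = 0x2.
C[3]: E(K, 0x1) = 0xB.
C[4]: E(K, 0x6) = 0x0.

C[1] = 0xC, C[2] = 0x2, C[3] = 0xB, C[4] = 0x0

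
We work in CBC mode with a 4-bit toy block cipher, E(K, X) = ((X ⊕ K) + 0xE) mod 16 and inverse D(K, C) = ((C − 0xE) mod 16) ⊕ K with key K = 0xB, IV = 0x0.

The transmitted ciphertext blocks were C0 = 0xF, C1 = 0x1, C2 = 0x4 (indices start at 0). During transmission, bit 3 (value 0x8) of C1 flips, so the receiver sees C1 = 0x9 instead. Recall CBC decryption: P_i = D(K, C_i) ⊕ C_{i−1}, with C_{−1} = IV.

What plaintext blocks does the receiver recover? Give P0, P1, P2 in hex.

P0 = 0xA, P1 = 0xF, P2 = 0x4

Only C1 changed, to 0x9. In CBC, a change in C_i garbles P_i and flips the same bit in P_{i+1}. Decrypting the received ciphertext:
P0: D(K, 0xF) = 0xA; 0xA ⊕ 0x0 = 0xA.
P1: D(K, 0x9) = 0x0; 0x0 ⊕ 0xF = 0xF.
P2: D(K, 0x4) = 0xD; 0xD ⊕ 0x9 = 0x4.
Blocks that differ from the original plaintext: P1, P2.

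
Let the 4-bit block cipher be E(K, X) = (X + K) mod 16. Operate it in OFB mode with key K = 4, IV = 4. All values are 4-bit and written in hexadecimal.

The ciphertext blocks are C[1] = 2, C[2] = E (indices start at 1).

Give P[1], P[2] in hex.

OFB decryption: S_i = E(K, S_{i−1}) with S_{0} = IV; P_i = C_i ⊕ S_i.
P[1]: S = E(K, 4) = 8; 2 ⊕ 8 = A.
P[2]: S = E(K, 8) = C; E ⊕ C = 2.

P[1] = A, P[2] = 2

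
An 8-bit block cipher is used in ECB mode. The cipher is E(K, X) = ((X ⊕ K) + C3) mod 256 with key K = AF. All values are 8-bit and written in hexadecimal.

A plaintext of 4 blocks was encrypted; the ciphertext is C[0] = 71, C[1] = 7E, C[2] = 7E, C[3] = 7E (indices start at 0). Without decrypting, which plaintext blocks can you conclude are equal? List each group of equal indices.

ECB encrypts each block independently with the same key, so equal ciphertext blocks imply equal plaintext blocks.
C[1] = C[2] = C[3] = 7E, so P[1] = P[2] = P[3].

P[1] = P[2] = P[3]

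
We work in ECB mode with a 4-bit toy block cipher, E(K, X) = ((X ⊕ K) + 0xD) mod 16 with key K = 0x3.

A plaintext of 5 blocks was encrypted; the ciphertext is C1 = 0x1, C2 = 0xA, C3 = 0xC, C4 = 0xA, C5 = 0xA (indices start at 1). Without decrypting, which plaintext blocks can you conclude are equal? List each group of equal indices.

ECB encrypts each block independently with the same key, so equal ciphertext blocks imply equal plaintext blocks.
C2 = C4 = C5 = 0xA, so P2 = P4 = P5.

P2 = P4 = P5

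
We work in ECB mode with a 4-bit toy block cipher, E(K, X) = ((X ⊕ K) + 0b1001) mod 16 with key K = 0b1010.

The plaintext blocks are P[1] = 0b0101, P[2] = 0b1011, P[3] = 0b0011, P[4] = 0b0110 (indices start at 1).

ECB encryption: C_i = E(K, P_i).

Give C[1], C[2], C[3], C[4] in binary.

C[1] = 0b1000, C[2] = 0b1010, C[3] = 0b0010, C[4] = 0b0101

C[1]: E(K, 0b0101) = 0b1000.
C[2]: E(K, 0b1011) = 0b1010.
C[3]: E(K, 0b0011) = 0b0010.
C[4]: E(K, 0b0110) = 0b0101.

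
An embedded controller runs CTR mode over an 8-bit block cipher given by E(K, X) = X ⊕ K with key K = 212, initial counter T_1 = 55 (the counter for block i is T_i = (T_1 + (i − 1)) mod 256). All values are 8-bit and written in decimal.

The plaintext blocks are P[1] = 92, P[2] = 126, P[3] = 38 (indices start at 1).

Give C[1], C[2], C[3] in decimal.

CTR encryption: S_i = E(K, T_i) where T_i is the counter for block i; C_i = P_i ⊕ S_i.
C[1]: T = 55, S = E(K, T) = 227; 92 ⊕ 227 = 191.
C[2]: T = 56, S = E(K, T) = 236; 126 ⊕ 236 = 146.
C[3]: T = 57, S = E(K, T) = 237; 38 ⊕ 237 = 203.

C[1] = 191, C[2] = 146, C[3] = 203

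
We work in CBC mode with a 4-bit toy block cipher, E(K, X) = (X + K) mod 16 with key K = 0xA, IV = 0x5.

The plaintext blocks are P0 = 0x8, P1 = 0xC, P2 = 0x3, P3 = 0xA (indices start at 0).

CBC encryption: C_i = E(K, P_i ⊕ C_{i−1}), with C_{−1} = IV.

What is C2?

C0: P0 ⊕ 0x5 = 0xD; E(K, 0xD) = 0x7.
C1: P1 ⊕ 0x7 = 0xB; E(K, 0xB) = 0x5.
C2: P2 ⊕ 0x5 = 0x6; E(K, 0x6) = 0x0.

C2 = 0x0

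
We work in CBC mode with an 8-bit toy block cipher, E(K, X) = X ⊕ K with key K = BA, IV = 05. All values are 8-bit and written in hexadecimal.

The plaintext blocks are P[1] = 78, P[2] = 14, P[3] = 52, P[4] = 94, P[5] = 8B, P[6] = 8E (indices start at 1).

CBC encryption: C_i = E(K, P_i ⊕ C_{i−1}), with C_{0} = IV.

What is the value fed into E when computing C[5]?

C[1]: P[1] ⊕ 05 = 7D; E(K, 7D) = C7.
C[2]: P[2] ⊕ C7 = D3; E(K, D3) = 69.
C[3]: P[3] ⊕ 69 = 3B; E(K, 3B) = 81.
C[4]: P[4] ⊕ 81 = 15; E(K, 15) = AF.
C[5]: P[5] ⊕ AF = 24; E(K, 24) = 9E.
So the input to E for block [5] is 24.

24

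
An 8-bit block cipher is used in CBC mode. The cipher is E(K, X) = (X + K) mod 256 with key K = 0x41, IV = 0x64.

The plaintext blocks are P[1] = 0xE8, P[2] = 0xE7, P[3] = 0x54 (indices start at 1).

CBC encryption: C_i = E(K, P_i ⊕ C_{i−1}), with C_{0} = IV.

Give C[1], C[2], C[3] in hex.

C[1]: P[1] ⊕ 0x64 = 0x8C; E(K, 0x8C) = 0xCD.
C[2]: P[2] ⊕ 0xCD = 0x2A; E(K, 0x2A) = 0x6B.
C[3]: P[3] ⊕ 0x6B = 0x3F; E(K, 0x3F) = 0x80.

C[1] = 0xCD, C[2] = 0x6B, C[3] = 0x80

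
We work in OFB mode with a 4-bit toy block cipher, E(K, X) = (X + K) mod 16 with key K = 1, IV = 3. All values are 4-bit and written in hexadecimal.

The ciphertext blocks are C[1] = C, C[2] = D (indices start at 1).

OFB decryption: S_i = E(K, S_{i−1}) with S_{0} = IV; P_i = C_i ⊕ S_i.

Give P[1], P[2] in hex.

P[1] = 8, P[2] = 8

P[1]: S = E(K, 3) = 4; C ⊕ 4 = 8.
P[2]: S = E(K, 4) = 5; D ⊕ 5 = 8.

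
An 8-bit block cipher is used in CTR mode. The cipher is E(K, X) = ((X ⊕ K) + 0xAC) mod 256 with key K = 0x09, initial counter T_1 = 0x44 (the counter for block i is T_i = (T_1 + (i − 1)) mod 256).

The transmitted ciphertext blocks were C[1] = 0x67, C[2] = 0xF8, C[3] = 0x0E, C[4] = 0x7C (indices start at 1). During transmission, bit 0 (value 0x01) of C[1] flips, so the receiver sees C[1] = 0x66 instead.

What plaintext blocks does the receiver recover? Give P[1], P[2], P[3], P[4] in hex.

CTR decryption: S_i = E(K, T_i) where T_i is the counter for block i; P_i = C_i ⊕ S_i.
Only C[1] changed, to 0x66. In CTR, a change in C_i flips the same bit in P_i only; the keystream is unaffected. Decrypting the received ciphertext:
P[1]: T = 0x44, S = E(K, T) = 0xF9; 0x66 ⊕ 0xF9 = 0x9F.
P[2]: T = 0x45, S = E(K, T) = 0xF8; 0xF8 ⊕ 0xF8 = 0x00.
P[3]: T = 0x46, S = E(K, T) = 0xFB; 0x0E ⊕ 0xFB = 0xF5.
P[4]: T = 0x47, S = E(K, T) = 0xFA; 0x7C ⊕ 0xFA = 0x86.
Blocks that differ from the original plaintext: P[1].

P[1] = 0x9F, P[2] = 0x00, P[3] = 0xF5, P[4] = 0x86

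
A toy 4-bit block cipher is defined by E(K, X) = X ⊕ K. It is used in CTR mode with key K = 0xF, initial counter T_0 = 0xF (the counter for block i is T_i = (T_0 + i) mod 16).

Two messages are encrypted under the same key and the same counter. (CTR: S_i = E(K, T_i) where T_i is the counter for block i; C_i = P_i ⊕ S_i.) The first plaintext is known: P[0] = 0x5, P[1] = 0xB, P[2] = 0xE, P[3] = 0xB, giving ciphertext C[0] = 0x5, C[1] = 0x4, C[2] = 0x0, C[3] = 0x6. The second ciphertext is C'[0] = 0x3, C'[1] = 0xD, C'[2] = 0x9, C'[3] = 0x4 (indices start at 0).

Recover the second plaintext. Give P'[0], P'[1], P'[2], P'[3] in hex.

P'[0] = 0x3, P'[1] = 0x2, P'[2] = 0x7, P'[3] = 0x9

In CTR with a reused counter, both messages share the same keystream S_i, so C_i ⊕ C'_i = P_i ⊕ P'_i and thus P'_i = P_i ⊕ C_i ⊕ C'_i.
P'[0]: 0x5 ⊕ 0x5 ⊕ 0x3 = 0x3.
P'[1]: 0xB ⊕ 0x4 ⊕ 0xD = 0x2.
P'[2]: 0xE ⊕ 0x0 ⊕ 0x9 = 0x7.
P'[3]: 0xB ⊕ 0x6 ⊕ 0x4 = 0x9.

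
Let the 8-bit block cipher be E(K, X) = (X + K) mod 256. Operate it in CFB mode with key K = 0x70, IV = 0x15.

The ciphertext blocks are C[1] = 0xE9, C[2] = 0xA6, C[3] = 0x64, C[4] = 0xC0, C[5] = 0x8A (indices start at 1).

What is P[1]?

CFB decryption: P_i = C_i ⊕ E(K, C_{i−1}), with C_{0} = IV.
P[1]: E(K, 0x15) = 0x85; 0xE9 ⊕ 0x85 = 0x6C.

P[1] = 0x6C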